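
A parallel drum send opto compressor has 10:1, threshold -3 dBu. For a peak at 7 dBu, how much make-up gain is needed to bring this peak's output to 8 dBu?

10 dB

Without make-up, output = threshold + overshoot/10 = -3 + 1 = -2 dBu.
Gap to target: 10 dB.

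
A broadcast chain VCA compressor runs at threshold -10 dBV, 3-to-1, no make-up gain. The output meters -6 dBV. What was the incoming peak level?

The compressed level sits -6 − (-10) = 4 dB over threshold.
Undo the ratio: input overshoot = 4 × 3 = 12 dB, giving input = 2 dBV.

2 dBV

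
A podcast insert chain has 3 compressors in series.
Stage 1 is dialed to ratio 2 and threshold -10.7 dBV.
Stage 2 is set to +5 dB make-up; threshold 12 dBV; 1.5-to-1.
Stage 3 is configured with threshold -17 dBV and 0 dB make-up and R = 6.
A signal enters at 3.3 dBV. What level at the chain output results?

-13.95 dBV

Stage 1: overshoot 14 dB → 14/2 = 7 dB → -3.7 dBV.
Stage 2: -3.7 dBV ≤ 12 dBV, so stage 2 doesn't engage; make-up brings it to 1.3 dBV.
Stage 3: 18.3 dB above -17 dBV, reduced 6:1 to 3.05 dB above → -13.95 dBV.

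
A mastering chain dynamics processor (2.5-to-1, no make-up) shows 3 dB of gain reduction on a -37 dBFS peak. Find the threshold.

Let T be the threshold. Output overshoot = (input overshoot)/R, so -40 − T = (-37 − T)/2.5.
2.5·(-40 − T) = -37 − T → 1.5·T = -100 − (-37) = -63.
T = -63/1.5 = -42 dBFS.

-42 dBFS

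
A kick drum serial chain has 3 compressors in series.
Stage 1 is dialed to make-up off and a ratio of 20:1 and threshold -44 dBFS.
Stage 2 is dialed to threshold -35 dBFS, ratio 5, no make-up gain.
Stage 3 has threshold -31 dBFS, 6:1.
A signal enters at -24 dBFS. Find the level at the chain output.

Stage 1: 20 dB above -44 dBFS, reduced 20:1 to 1 dB above → -43 dBFS.
Stage 2: -43 dBFS is at or below the -35 dBFS threshold — no compression; output -43 dBFS.
Stage 3: -43 dBFS is at or below the -31 dBFS threshold — no compression; output -43 dBFS.

-43 dBFS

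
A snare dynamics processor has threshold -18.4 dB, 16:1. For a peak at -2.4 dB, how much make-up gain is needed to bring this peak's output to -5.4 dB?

12 dB

Without make-up, output = threshold + overshoot/16 = -18.4 + 1 = -17.4 dB.
Gap to target: 12 dB.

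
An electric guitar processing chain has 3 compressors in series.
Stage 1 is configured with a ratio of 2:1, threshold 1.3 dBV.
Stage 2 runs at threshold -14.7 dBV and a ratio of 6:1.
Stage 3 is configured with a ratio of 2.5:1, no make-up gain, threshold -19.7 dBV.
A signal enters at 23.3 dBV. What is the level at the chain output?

-15.9 dBV

Stage 1: 23.3 dBV is 22 dB over 1.3 dBV; at 2:1 that becomes 11 dB over, giving 12.3 dBV.
Stage 2: 27 dB above -14.7 dBV, reduced 6:1 to 4.5 dB above → -10.2 dBV.
Stage 3: -10.2 dBV is 9.5 dB over -19.7 dBV; at 2.5:1 that becomes 3.8 dB over, giving -15.9 dBV.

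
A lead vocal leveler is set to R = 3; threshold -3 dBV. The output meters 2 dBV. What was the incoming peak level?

Post-compression overshoot = 2 − (-3) = 5 dB.
Before 3:1 compression the overshoot was 5 × 3 = 15 dB, so input = -3 + 15 = 12 dBV.

12 dBV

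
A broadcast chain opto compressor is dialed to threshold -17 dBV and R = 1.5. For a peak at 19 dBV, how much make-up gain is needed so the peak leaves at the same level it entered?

12 dB

The peak compresses to -17 + 36/1.5 = 7 dBV.
To reach 19 dBV requires 19 − 7 = 12 dB of make-up.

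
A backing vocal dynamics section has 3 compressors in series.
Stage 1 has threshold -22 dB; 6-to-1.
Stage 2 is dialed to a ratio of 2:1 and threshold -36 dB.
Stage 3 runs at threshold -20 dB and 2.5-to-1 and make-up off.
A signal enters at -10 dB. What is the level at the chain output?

-28 dB

Stage 1: overshoot 12 dB → 12/6 = 2 dB → -20 dB.
Stage 2: overshoot 16 dB → 16/2 = 8 dB → -28 dB.
Stage 3: -28 dB is at or below the -20 dB threshold — no compression; output -28 dB.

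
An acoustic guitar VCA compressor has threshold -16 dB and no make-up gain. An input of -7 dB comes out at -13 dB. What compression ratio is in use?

Input overshoot = -7 − (-16) = 9 dB; output overshoot = -13 − (-16) = 3 dB.
Ratio = 9 / 3 = 3.

3:1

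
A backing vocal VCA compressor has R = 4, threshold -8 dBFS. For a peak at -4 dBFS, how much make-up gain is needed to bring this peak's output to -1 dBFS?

Without make-up, output = threshold + overshoot/4 = -8 + 1 = -7 dBFS.
Gap to target: 6 dB.

6 dB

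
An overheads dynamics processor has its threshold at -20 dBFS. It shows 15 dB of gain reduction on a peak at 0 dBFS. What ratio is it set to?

4:1

Input overshoot = 0 − (-20) = 20 dB.
Output overshoot = 20 − 15 = 5 dB.
Ratio = input overshoot / output overshoot = 20 / 5 = 4.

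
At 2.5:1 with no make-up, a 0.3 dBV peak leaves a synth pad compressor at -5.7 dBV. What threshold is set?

Let T be the threshold. Output overshoot = (input overshoot)/R, so -5.7 − T = (0.3 − T)/2.5.
2.5·(-5.7 − T) = 0.3 − T → 1.5·T = -14.25 − 0.3 = -14.55.
T = -14.55/1.5 = -9.7 dBV.

-9.7 dBV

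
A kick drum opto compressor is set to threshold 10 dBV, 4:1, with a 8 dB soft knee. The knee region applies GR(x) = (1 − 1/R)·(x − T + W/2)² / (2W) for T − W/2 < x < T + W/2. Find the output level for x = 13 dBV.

10.703125 dBV

x − T + W/2 = 13 − 10 + 4 = 7.
GR = (1 − 1/4) × 7² / 16 = 0.75 × 49 / 16 = 2.296875 dB.
Output = 13 − 2.296875 = 10.703125 dBV.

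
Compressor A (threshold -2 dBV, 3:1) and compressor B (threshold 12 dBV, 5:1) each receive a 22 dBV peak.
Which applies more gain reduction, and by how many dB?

A: 24 dB over, compressed to 8 dB over, so 16 dB of GR.
B: 10 dB over, compressed to 2 dB over, so 8 dB of GR.
A applies 8 dB more gain reduction.

A, by 8 dB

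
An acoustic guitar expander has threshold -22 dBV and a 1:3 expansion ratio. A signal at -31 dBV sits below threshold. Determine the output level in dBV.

-49 dBV

Below threshold, a 1:3 expander applies gain = (3−1)×(T − x) of attenuation.
(3−1) × 9 = 18 dB, so output = -31 − 18 = -49 dBV.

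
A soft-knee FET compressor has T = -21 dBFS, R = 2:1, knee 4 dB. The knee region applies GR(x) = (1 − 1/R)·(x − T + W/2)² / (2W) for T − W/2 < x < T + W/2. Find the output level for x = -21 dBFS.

-21.25 dBFS

x − T + W/2 = -21 − (-21) + 2 = 2.
GR = (1 − 1/2) × 2² / 8 = 0.5 × 4 / 8 = 0.25 dB.
Output = -21 − 0.25 = -21.25 dBFS.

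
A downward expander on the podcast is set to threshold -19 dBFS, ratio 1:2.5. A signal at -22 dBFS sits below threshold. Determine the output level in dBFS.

Below threshold, a 1:2.5 expander applies gain = (2.5−1)×(T − x) of attenuation.
(2.5−1) × 3 = 4.5 dB, so output = -22 − 4.5 = -26.5 dBFS.

-26.5 dBFS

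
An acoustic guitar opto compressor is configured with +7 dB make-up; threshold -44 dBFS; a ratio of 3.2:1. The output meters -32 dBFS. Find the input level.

-28 dBFS

Stripping the +7 dB make-up gives -39 dBFS at the gain stage.
Post-compression overshoot = -39 − (-44) = 5 dB.
Undo the ratio: input overshoot = 5 × 3.2 = 16 dB, giving input = -28 dBFS.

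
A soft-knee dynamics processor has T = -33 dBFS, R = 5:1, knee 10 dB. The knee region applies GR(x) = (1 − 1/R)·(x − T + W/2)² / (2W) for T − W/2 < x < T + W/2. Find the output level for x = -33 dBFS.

-34 dBFS

x − T + W/2 = -33 − (-33) + 5 = 5.
GR = (1 − 1/5) × 5² / 20 = 0.8 × 25 / 20 = 1 dB.
Output = -33 − 1 = -34 dBFS.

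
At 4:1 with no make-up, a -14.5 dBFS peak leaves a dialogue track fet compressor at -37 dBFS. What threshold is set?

-44.5 dBFS

Input is 30 dB above T (since output overshoot × R = input overshoot: (-37 − T)·4 = -14.5 − T gives T = -44.5 dBFS).
Check: -44.5 + (-14.5 − (-44.5))/4 = -44.5 + 7.5 = -37 dBFS. ✓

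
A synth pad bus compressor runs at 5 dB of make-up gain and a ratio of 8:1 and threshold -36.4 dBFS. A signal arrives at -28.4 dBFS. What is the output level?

-30.4 dBFS

Overshoot: -28.4 − (-36.4) = 8 dB.
8:1 compression reduces that to 8/8 = 1 dB over.
That puts the output at -35.4 dBFS; make-up adds 5 dB, giving -30.4 dBFS.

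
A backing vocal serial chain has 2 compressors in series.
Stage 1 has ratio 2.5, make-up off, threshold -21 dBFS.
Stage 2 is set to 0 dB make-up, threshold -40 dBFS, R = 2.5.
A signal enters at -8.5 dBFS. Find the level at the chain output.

-30.4 dBFS

Stage 1: 12.5 dB above -21 dBFS, reduced 2.5:1 to 5 dB above → -16 dBFS.
Stage 2: 24 dB above -40 dBFS, reduced 2.5:1 to 9.6 dB above → -30.4 dBFS.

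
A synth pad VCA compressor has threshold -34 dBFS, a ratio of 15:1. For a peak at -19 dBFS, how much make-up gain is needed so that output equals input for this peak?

14 dB

Overshoot 15 dB → 15/15 = 1 dB after compression, so the compressed level is -34 + 1 = -33 dBFS.
Make-up = target − compressed = -19 − (-33) = 14 dB.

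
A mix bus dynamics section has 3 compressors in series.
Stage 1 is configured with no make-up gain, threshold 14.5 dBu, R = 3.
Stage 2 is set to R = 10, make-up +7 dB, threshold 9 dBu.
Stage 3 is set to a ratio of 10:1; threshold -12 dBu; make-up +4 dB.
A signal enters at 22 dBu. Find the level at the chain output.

-5.12 dBu

Stage 1: overshoot 7.5 dB → 7.5/3 = 2.5 dB → 17 dBu.
Stage 2: 8 dB above 9 dBu, reduced 10:1 to 0.8 dB above → 9.8 dBu; +7 dB make-up → 16.8 dBu.
Stage 3: 16.8 dBu is 28.8 dB over -12 dBu; at 10:1 that becomes 2.88 dB over, giving -9.12 dBu; +4 dB make-up → -5.12 dBu.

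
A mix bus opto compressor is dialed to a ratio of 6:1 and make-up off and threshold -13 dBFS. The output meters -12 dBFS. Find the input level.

Post-compression overshoot = -12 − (-13) = 1 dB.
Before 6:1 compression the overshoot was 1 × 6 = 6 dB, so input = -13 + 6 = -7 dBFS.

-7 dBFS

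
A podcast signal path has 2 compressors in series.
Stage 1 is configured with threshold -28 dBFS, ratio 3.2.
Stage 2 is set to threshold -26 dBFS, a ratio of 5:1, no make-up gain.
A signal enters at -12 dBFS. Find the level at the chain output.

Stage 1: -12 dBFS is 16 dB over -28 dBFS; at 3.2:1 that becomes 5 dB over, giving -23 dBFS.
Stage 2: -23 dBFS is 3 dB over -26 dBFS; at 5:1 that becomes 0.6 dB over, giving -25.4 dBFS.

-25.4 dBFS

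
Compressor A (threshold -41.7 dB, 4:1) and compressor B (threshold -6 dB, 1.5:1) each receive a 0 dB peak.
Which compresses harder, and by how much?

A, by 29.275 dB

A: GR = 41.7 − 41.7/4 = 31.275 dB.
B: GR = 6 − 6/1.5 = 2 dB.
A reduces 29.275 dB more.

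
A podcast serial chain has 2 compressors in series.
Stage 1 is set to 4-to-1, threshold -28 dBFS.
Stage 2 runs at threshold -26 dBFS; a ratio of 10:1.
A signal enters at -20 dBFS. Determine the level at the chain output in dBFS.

-26 dBFS

Stage 1: 8 dB above -28 dBFS, reduced 4:1 to 2 dB above → -26 dBFS.
Stage 2: -26 dBFS is at or below the -26 dBFS threshold — no compression; output -26 dBFS.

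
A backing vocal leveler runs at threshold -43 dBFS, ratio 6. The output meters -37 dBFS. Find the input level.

-7 dBFS

The compressed level sits -37 − (-43) = 6 dB over threshold.
Before 6:1 compression the overshoot was 6 × 6 = 36 dB, so input = -43 + 36 = -7 dBFS.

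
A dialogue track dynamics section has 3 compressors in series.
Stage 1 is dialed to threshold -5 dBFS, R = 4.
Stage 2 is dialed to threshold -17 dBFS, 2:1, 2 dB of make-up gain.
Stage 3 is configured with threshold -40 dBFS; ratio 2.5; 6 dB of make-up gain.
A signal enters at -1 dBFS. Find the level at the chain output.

Stage 1: 4 dB above -5 dBFS, reduced 4:1 to 1 dB above → -4 dBFS.
Stage 2: 13 dB above -17 dBFS, reduced 2:1 to 6.5 dB above → -10.5 dBFS; +2 dB make-up → -8.5 dBFS.
Stage 3: overshoot 31.5 dB → 31.5/2.5 = 12.6 dB → -27.4 dBFS; +6 dB make-up → -21.4 dBFS.

-21.4 dBFS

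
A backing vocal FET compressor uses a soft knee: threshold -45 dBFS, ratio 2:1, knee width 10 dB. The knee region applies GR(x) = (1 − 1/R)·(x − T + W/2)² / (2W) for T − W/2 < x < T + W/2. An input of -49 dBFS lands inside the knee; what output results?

-49.025 dBFS

x − T + W/2 = -49 − (-45) + 5 = 1.
GR = (1 − 1/2) × 1² / 20 = 0.5 × 1 / 20 = 0.025 dB.
Output = -49 − 0.025 = -49.025 dBFS.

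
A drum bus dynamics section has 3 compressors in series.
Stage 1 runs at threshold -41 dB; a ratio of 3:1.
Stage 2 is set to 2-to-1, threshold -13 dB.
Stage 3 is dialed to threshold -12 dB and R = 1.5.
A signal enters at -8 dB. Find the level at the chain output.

-30 dB

Stage 1: overshoot 33 dB → 33/3 = 11 dB → -30 dB.
Stage 2: -30 dB ≤ -13 dB, so stage 2 doesn't engage; output -30 dB.
Stage 3: -30 dB is at or below the -12 dB threshold — no compression; output -30 dB.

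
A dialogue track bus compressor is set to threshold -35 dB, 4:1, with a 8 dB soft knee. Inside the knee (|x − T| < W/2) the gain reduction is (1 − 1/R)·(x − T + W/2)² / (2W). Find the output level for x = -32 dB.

x − T + W/2 = -32 − (-35) + 4 = 7.
GR = (1 − 1/4) × 7² / 16 = 0.75 × 49 / 16 = 2.296875 dB.
Output = -32 − 2.296875 = -34.296875 dB.

-34.296875 dB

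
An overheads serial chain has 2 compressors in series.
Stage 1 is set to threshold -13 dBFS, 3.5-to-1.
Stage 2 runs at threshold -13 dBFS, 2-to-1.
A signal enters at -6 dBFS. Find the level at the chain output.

-12 dBFS

Stage 1: -6 dBFS is 7 dB over -13 dBFS; at 3.5:1 that becomes 2 dB over, giving -11 dBFS.
Stage 2: -11 dBFS is 2 dB over -13 dBFS; at 2:1 that becomes 1 dB over, giving -12 dBFS.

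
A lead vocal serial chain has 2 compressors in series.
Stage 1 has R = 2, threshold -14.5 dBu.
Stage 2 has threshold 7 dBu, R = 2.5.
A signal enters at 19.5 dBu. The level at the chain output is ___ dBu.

2.5 dBu

Stage 1: 34 dB above -14.5 dBu, reduced 2:1 to 17 dB above → 2.5 dBu.
Stage 2: 2.5 dBu is at or below the 7 dBu threshold — no compression; output 2.5 dBu.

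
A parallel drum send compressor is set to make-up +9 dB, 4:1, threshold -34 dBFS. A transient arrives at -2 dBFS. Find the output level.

-17 dBFS

-2 dBFS sits 32 dB over threshold.
The 32 dB excess becomes 8 dB after 4:1 reduction.
That puts the output at -26 dBFS; make-up adds 9 dB, giving -17 dBFS.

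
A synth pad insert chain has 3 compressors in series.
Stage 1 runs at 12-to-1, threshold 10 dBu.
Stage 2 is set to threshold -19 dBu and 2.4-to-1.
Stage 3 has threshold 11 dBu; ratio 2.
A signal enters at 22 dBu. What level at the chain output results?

Stage 1: overshoot 12 dB → 12/12 = 1 dB → 11 dBu.
Stage 2: overshoot 30 dB → 30/2.4 = 12.5 dB → -6.5 dBu.
Stage 3: -6.5 dBu is at or below the 11 dBu threshold — no compression; output -6.5 dBu.

-6.5 dBu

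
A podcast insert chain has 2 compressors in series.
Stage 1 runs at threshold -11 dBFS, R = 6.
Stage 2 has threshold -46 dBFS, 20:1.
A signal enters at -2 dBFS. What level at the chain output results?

Stage 1: overshoot 9 dB → 9/6 = 1.5 dB → -9.5 dBFS.
Stage 2: overshoot 36.5 dB → 36.5/20 = 1.825 dB → -44.175 dBFS.

-44.175 dBFS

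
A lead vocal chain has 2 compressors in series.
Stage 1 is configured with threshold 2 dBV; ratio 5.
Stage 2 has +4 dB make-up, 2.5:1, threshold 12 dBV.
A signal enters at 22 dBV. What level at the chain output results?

10 dBV

Stage 1: overshoot 20 dB → 20/5 = 4 dB → 6 dBV.
Stage 2: below threshold (6 ≤ 12); passes unchanged; make-up brings it to 10 dBV.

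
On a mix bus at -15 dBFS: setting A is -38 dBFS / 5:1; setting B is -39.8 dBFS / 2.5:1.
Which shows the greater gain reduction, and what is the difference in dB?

A, by 3.52 dB

A: 23 dB over, compressed to 4.6 dB over, so 18.4 dB of GR.
B: 24.8 dB over, compressed to 9.92 dB over, so 14.88 dB of GR.
A applies 3.52 dB more gain reduction.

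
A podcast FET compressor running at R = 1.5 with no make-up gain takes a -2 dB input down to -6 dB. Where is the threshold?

-14 dB

Input is 12 dB above T (since output overshoot × R = input overshoot: (-6 − T)·1.5 = -2 − T gives T = -14 dB).
Check: -14 + (-2 − (-14))/1.5 = -14 + 8 = -6 dB. ✓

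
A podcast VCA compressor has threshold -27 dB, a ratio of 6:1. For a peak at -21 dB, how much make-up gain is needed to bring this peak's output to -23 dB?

Overshoot 6 dB → 6/6 = 1 dB after compression, so the compressed level is -27 + 1 = -26 dB.
Make-up = target − compressed = -23 − (-26) = 3 dB.

3 dB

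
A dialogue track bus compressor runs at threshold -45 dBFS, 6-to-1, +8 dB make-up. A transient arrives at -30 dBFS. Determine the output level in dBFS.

-34.5 dBFS

-30 dBFS sits 15 dB over threshold.
The 15 dB excess becomes 2.5 dB after 6:1 reduction.
So the level is -45 + 2.5 = -42.5 dBFS; make-up adds 8 dB, giving -34.5 dBFS.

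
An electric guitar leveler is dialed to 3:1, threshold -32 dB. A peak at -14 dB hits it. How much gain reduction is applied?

12 dB

Overshoot = -14 − (-32) = 18 dB.
A 3:1 ratio leaves 6 dB of that excess.
GR = overshoot in − overshoot out = 18 − 6 = 12 dB.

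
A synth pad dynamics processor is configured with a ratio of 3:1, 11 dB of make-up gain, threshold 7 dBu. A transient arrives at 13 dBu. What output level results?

The input is 6 dB above the 7 dBu threshold.
The 6 dB excess becomes 2 dB after 3:1 reduction.
Output = 7 + 2 = 9 dBu; make-up adds 11 dB, giving 20 dBu.

20 dBu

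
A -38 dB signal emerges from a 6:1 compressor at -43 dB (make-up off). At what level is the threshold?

-44 dB

Gain reduction = -38 − (-43) = 5 dB; output overshoot = GR / (R − 1) = 5 / 5 = 1 dB.
Threshold = output − output overshoot = -43 − 1 = -44 dB.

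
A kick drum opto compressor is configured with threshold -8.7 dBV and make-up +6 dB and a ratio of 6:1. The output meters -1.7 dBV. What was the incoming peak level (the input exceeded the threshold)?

-2.7 dBV

Remove make-up: -1.7 − 6 = -7.7 dBV.
The compressed level sits -7.7 − (-8.7) = 1 dB over threshold.
Input overshoot = R × output overshoot = 6 dB → input = -8.7 + 6 = -2.7 dBV.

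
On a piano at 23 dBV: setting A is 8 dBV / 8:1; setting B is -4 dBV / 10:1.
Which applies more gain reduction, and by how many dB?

B, by 11.175 dB

A: GR = 15 − 15/8 = 13.125 dB.
B: GR = 27 − 27/10 = 24.3 dB.
Difference: 11.175 dB in favour of B.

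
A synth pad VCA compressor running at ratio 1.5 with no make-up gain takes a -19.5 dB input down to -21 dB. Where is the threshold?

Let T be the threshold. Output overshoot = (input overshoot)/R, so -21 − T = (-19.5 − T)/1.5.
1.5·(-21 − T) = -19.5 − T → 0.5·T = -31.5 − (-19.5) = -12.
T = -12/0.5 = -24 dB.

-24 dB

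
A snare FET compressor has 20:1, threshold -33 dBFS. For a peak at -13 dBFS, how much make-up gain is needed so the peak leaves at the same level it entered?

Overshoot 20 dB → 20/20 = 1 dB after compression, so the compressed level is -33 + 1 = -32 dBFS.
Make-up = target − compressed = -13 − (-32) = 19 dB.

19 dB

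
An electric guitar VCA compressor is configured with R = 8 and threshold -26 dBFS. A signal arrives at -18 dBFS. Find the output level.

The input is 8 dB above the -26 dBFS threshold.
At 8:1 the overshoot is divided by 8, leaving 1 dB above threshold.
Output = -26 + 1 = -25 dBFS.

-25 dBFS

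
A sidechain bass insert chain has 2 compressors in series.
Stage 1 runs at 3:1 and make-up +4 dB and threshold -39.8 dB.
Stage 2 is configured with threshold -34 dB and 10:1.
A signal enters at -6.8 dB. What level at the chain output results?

Stage 1: -6.8 dB is 33 dB over -39.8 dB; at 3:1 that becomes 11 dB over, giving -28.8 dB; +4 dB make-up → -24.8 dB.
Stage 2: overshoot 9.2 dB → 9.2/10 = 0.92 dB → -33.08 dB.

-33.08 dB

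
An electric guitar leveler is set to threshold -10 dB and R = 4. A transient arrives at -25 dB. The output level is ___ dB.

-25 dB

-25 dB is 15 dB below the -10 dB threshold, so no gain reduction is applied.
Output = input = -25 dB.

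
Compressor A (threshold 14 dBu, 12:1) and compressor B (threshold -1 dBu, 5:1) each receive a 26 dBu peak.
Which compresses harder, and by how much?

A: 12 dB over, compressed to 1 dB over, so 11 dB of GR.
B: 27 dB over, compressed to 5.4 dB over, so 21.6 dB of GR.
B reduces 10.6 dB more.

B, by 10.6 dB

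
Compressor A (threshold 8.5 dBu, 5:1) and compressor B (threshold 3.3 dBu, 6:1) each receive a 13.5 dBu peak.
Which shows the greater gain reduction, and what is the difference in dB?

A: overshoot 5 dB → output overshoot 1 dB → GR 4 dB.
B: overshoot 10.2 dB → output overshoot 1.7 dB → GR 8.5 dB.
Difference: 4.5 dB in favour of B.

B, by 4.5 dB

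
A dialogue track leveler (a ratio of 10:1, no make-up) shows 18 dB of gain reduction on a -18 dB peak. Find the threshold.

-38 dB

Gain reduction = -18 − (-36) = 18 dB; output overshoot = GR / (R − 1) = 18 / 9 = 2 dB.
Threshold = output − output overshoot = -36 − 2 = -38 dB.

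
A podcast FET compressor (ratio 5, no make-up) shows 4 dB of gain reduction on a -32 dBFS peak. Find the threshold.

-37 dBFS

Let T be the threshold. Output overshoot = (input overshoot)/R, so -36 − T = (-32 − T)/5.
5·(-36 − T) = -32 − T → 4·T = -180 − (-32) = -148.
T = -148/4 = -37 dBFS.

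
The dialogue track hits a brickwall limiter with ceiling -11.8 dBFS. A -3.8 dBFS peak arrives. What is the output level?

At ∞:1, everything above -11.8 dBFS is held at the ceiling.

-11.8 dBFS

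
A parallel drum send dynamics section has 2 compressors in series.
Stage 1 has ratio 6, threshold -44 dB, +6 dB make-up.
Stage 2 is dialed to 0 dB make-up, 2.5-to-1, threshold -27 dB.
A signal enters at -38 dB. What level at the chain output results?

Stage 1: 6 dB above -44 dB, reduced 6:1 to 1 dB above → -43 dB; +6 dB make-up → -37 dB.
Stage 2: -37 dB ≤ -27 dB, so stage 2 doesn't engage; output -37 dB.

-37 dB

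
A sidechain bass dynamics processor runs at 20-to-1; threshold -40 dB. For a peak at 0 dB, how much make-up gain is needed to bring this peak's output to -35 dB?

3 dB

The peak compresses to -40 + 40/20 = -38 dB.
To reach -35 dB requires -35 − (-38) = 3 dB of make-up.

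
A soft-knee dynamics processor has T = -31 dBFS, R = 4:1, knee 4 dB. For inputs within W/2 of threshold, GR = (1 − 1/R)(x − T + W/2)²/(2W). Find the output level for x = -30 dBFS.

x − T + W/2 = -30 − (-31) + 2 = 3.
GR = (1 − 1/4) × 3² / 8 = 0.75 × 9 / 8 = 0.84375 dB.
Output = -30 − 0.84375 = -30.84375 dBFS.

-30.84375 dBFS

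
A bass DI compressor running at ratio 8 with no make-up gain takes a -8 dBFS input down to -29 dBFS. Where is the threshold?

-32 dBFS

Let T be the threshold. Output overshoot = (input overshoot)/R, so -29 − T = (-8 − T)/8.
8·(-29 − T) = -8 − T → 7·T = -232 − (-8) = -224.
T = -224/7 = -32 dBFS.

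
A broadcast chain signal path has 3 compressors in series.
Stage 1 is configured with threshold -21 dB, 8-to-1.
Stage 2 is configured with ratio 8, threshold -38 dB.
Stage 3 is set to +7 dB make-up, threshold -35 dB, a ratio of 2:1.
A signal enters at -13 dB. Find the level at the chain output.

-28.75 dB

Stage 1: overshoot 8 dB → 8/8 = 1 dB → -20 dB.
Stage 2: 18 dB above -38 dB, reduced 8:1 to 2.25 dB above → -35.75 dB.
Stage 3: -35.75 dB ≤ -35 dB, so stage 3 doesn't engage; make-up brings it to -28.75 dB.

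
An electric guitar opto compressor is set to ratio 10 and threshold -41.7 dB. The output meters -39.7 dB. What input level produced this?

That's 2 dB above the -41.7 dB threshold.
Undo the ratio: input overshoot = 2 × 10 = 20 dB, giving input = -21.7 dB.

-21.7 dB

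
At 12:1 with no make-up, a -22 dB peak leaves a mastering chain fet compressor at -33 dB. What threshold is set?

-34 dB

Let T be the threshold. Output overshoot = (input overshoot)/R, so -33 − T = (-22 − T)/12.
12·(-33 − T) = -22 − T → 11·T = -396 − (-22) = -374.
T = -374/11 = -34 dB.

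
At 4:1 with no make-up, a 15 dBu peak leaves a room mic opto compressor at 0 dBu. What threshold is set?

-5 dBu

Input is 20 dB above T (since output overshoot × R = input overshoot: (0 − T)·4 = 15 − T gives T = -5 dBu).
Check: -5 + (15 − (-5))/4 = -5 + 5 = 0 dBu. ✓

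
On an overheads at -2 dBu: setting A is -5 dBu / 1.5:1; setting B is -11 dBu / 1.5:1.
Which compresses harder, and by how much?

B, by 2 dB

A: 3 dB over, compressed to 2 dB over, so 1 dB of GR.
B: 9 dB over, compressed to 6 dB over, so 3 dB of GR.
B reduces 2 dB more.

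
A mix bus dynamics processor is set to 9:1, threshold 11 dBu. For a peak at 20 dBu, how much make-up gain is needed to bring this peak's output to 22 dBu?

10 dB

Without make-up, output = threshold + overshoot/9 = 11 + 1 = 12 dBu.
Gap to target: 10 dB.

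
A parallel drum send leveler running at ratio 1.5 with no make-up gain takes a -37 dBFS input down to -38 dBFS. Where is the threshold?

Input is 3 dB above T (since output overshoot × R = input overshoot: (-38 − T)·1.5 = -37 − T gives T = -40 dBFS).
Check: -40 + (-37 − (-40))/1.5 = -40 + 2 = -38 dBFS. ✓

-40 dBFS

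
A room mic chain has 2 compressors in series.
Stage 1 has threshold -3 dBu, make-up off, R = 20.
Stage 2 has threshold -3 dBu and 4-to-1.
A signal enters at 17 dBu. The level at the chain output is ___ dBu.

-2.75 dBu

Stage 1: overshoot 20 dB → 20/20 = 1 dB → -2 dBu.
Stage 2: 1 dB above -3 dBu, reduced 4:1 to 0.25 dB above → -2.75 dBu.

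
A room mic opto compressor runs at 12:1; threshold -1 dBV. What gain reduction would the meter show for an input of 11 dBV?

11 dBV exceeds the threshold by 12 dB.
After 12:1 compression the overshoot becomes 12/12 = 1 dB.
GR = overshoot in − overshoot out = 12 − 1 = 11 dB.

11 dB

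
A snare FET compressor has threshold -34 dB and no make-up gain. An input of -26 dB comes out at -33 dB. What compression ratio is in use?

8:1

Input overshoot = -26 − (-34) = 8 dB; output overshoot = -33 − (-34) = 1 dB.
Ratio = 8 / 1 = 8.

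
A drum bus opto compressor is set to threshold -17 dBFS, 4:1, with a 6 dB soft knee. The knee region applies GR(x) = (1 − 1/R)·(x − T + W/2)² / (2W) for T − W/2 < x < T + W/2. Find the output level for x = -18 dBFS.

x − T + W/2 = -18 − (-17) + 3 = 2.
GR = (1 − 1/4) × 2² / 12 = 0.75 × 4 / 12 = 0.25 dB.
Output = -18 − 0.25 = -18.25 dBFS.

-18.25 dBFS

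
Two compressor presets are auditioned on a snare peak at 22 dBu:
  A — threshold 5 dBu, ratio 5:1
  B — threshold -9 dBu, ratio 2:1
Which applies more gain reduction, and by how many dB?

A: GR = 17 − 17/5 = 13.6 dB.
B: GR = 31 − 31/2 = 15.5 dB.
Difference: 1.9 dB in favour of B.

B, by 1.9 dB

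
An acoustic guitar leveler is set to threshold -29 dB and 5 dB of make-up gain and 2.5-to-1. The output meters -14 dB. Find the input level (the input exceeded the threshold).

-4 dB

Before make-up, the level was -14 − 5 = -19 dB.
The compressed level sits -19 − (-29) = 10 dB over threshold.
Input overshoot = R × output overshoot = 25 dB → input = -29 + 25 = -4 dB.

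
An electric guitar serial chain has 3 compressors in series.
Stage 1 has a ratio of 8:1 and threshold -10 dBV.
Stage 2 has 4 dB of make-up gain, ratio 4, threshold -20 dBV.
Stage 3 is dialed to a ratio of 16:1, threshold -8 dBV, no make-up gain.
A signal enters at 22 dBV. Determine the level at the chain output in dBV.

-12.5 dBV

Stage 1: 32 dB above -10 dBV, reduced 8:1 to 4 dB above → -6 dBV.
Stage 2: -6 dBV is 14 dB over -20 dBV; at 4:1 that becomes 3.5 dB over, giving -16.5 dBV; +4 dB make-up → -12.5 dBV.
Stage 3: -12.5 dBV ≤ -8 dBV, so stage 3 doesn't engage; output -12.5 dBV.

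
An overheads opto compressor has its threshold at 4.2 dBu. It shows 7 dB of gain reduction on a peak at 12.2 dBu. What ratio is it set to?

Input overshoot = 12.2 − 4.2 = 8 dB.
Output overshoot = 8 − 7 = 1 dB.
Ratio = input overshoot / output overshoot = 8 / 1 = 8.

8:1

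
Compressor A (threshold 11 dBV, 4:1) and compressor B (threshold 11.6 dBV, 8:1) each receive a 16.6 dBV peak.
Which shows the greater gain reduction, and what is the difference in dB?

A: overshoot 5.6 dB → output overshoot 1.4 dB → GR 4.2 dB.
B: overshoot 5 dB → output overshoot 0.625 dB → GR 4.375 dB.
Difference: 0.175 dB in favour of B.

B, by 0.175 dB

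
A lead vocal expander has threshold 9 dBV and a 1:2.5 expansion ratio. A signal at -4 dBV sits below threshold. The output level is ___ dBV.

Undershoot = 9 − (-4) = 13 dB.
At 1:2.5, that expands to 32.5 dB under threshold.
Output = 9 − 32.5 = -23.5 dBV.

-23.5 dBV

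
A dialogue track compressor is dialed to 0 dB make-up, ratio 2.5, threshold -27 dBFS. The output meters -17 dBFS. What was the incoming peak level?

The compressed level sits -17 − (-27) = 10 dB over threshold.
Undo the ratio: input overshoot = 10 × 2.5 = 25 dB, giving input = -2 dBFS.

-2 dBFS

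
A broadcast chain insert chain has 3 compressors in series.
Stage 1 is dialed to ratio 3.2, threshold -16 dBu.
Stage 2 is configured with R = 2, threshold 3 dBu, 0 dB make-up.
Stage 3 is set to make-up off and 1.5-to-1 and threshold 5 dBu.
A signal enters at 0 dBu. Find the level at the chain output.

-11 dBu

Stage 1: 0 dBu is 16 dB over -16 dBu; at 3.2:1 that becomes 5 dB over, giving -11 dBu.
Stage 2: -11 dBu is at or below the 3 dBu threshold — no compression; output -11 dBu.
Stage 3: -11 dBu ≤ 5 dBu, so stage 3 doesn't engage; output -11 dBu.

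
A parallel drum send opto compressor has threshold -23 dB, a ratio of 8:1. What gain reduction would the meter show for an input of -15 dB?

7 dB

Overshoot = -15 − (-23) = 8 dB.
At 8:1, output sits 8/8 = 1 dB above threshold.
GR = overshoot in − overshoot out = 8 − 1 = 7 dB.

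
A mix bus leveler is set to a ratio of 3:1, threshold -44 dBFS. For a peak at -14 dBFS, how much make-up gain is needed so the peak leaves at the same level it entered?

20 dB

The peak compresses to -44 + 30/3 = -34 dBFS.
To reach -14 dBFS requires -14 − (-34) = 20 dB of make-up.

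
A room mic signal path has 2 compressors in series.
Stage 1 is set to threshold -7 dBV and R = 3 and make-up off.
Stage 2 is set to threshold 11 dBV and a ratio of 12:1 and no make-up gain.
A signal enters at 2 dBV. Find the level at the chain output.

Stage 1: overshoot 9 dB → 9/3 = 3 dB → -4 dBV.
Stage 2: below threshold (-4 ≤ 11); passes unchanged; output -4 dBV.

-4 dBV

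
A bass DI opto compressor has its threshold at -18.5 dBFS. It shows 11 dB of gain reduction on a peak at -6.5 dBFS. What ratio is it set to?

12:1

Input overshoot = -6.5 − (-18.5) = 12 dB.
Output overshoot = 12 − 11 = 1 dB.
Ratio = input overshoot / output overshoot = 12 / 1 = 12.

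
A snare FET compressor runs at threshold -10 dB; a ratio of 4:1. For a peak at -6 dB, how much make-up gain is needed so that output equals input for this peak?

The peak compresses to -10 + 4/4 = -9 dB.
To reach -6 dB requires -6 − (-9) = 3 dB of make-up.

3 dB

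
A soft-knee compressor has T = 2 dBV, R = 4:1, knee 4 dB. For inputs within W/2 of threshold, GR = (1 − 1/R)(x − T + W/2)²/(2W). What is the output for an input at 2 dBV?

x − T + W/2 = 2 − 2 + 2 = 2.
GR = (1 − 1/4) × 2² / 8 = 0.75 × 4 / 8 = 0.375 dB.
Output = 2 − 0.375 = 1.625 dBV.

1.625 dBV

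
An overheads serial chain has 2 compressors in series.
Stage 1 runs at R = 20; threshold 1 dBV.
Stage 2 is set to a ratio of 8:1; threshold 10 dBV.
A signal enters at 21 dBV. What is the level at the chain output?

2 dBV

Stage 1: 20 dB above 1 dBV, reduced 20:1 to 1 dB above → 2 dBV.
Stage 2: 2 dBV ≤ 10 dBV, so stage 2 doesn't engage; output 2 dBV.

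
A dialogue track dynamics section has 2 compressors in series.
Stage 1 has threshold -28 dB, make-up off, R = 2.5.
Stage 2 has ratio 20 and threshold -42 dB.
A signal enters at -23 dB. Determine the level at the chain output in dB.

Stage 1: -23 dB is 5 dB over -28 dB; at 2.5:1 that becomes 2 dB over, giving -26 dB.
Stage 2: -26 dB is 16 dB over -42 dB; at 20:1 that becomes 0.8 dB over, giving -41.2 dB.

-41.2 dB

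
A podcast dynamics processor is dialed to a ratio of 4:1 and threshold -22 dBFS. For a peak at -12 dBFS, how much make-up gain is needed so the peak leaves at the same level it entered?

7.5 dB

Overshoot 10 dB → 10/4 = 2.5 dB after compression, so the compressed level is -22 + 2.5 = -19.5 dBFS.
Make-up = target − compressed = -12 − (-19.5) = 7.5 dB.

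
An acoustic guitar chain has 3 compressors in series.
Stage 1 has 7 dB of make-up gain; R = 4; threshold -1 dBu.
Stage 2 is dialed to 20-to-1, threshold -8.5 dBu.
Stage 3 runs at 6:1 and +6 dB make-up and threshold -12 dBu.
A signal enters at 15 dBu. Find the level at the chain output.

Stage 1: overshoot 16 dB → 16/4 = 4 dB → 3 dBu; +7 dB make-up → 10 dBu.
Stage 2: 10 dBu is 18.5 dB over -8.5 dBu; at 20:1 that becomes 0.925 dB over, giving -7.575 dBu.
Stage 3: overshoot 4.425 dB → 4.425/6 = 0.7375 dB → -11.2625 dBu; +6 dB make-up → -5.2625 dBu.

-5.2625 dBu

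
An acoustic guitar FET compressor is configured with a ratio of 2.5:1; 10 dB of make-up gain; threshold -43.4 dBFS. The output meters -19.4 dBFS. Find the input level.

-8.4 dBFS

Before make-up, the level was -19.4 − 10 = -29.4 dBFS.
That's 14 dB above the -43.4 dBFS threshold.
Before 2.5:1 compression the overshoot was 14 × 2.5 = 35 dB, so input = -43.4 + 35 = -8.4 dBFS.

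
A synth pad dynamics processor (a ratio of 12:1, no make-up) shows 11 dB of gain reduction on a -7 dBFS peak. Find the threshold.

-19 dBFS

Let T be the threshold. Output overshoot = (input overshoot)/R, so -18 − T = (-7 − T)/12.
12·(-18 − T) = -7 − T → 11·T = -216 − (-7) = -209.
T = -209/11 = -19 dBFS.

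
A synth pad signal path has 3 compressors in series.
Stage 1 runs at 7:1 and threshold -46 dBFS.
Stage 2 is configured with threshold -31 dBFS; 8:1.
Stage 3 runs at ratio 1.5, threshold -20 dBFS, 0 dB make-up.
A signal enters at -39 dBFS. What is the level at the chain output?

-45 dBFS

Stage 1: -39 dBFS is 7 dB over -46 dBFS; at 7:1 that becomes 1 dB over, giving -45 dBFS.
Stage 2: -45 dBFS is at or below the -31 dBFS threshold — no compression; output -45 dBFS.
Stage 3: -45 dBFS ≤ -20 dBFS, so stage 3 doesn't engage; output -45 dBFS.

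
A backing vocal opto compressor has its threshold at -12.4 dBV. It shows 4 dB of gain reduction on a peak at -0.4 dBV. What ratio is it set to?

1.5:1

Input overshoot = -0.4 − (-12.4) = 12 dB.
Output overshoot = 12 − 4 = 8 dB.
Ratio = input overshoot / output overshoot = 12 / 8 = 1.5.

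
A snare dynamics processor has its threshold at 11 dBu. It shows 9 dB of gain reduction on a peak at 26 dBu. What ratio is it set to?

2.5:1

Input overshoot = 26 − 11 = 15 dB.
Output overshoot = 15 − 9 = 6 dB.
Ratio = input overshoot / output overshoot = 15 / 6 = 2.5.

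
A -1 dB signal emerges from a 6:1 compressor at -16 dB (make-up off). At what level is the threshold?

-19 dB

Input is 18 dB above T (since output overshoot × R = input overshoot: (-16 − T)·6 = -1 − T gives T = -19 dB).
Check: -19 + (-1 − (-19))/6 = -19 + 3 = -16 dB. ✓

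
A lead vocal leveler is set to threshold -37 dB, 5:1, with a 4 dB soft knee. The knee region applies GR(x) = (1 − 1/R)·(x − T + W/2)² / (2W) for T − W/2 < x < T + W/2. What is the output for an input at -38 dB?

-38.1 dB

x − T + W/2 = -38 − (-37) + 2 = 1.
GR = (1 − 1/5) × 1² / 8 = 0.8 × 1 / 8 = 0.1 dB.
Output = -38 − 0.1 = -38.1 dB.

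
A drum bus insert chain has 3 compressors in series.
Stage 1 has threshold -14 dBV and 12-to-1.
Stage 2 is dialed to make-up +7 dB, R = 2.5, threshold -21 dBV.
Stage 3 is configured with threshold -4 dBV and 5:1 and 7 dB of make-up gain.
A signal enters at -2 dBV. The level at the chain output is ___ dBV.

-3.8 dBV

Stage 1: overshoot 12 dB → 12/12 = 1 dB → -13 dBV.
Stage 2: overshoot 8 dB → 8/2.5 = 3.2 dB → -17.8 dBV; +7 dB make-up → -10.8 dBV.
Stage 3: -10.8 dBV is at or below the -4 dBV threshold — no compression; make-up brings it to -3.8 dBV.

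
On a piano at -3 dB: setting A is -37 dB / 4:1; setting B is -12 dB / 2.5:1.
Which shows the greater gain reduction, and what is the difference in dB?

A, by 20.1 dB

A: GR = 34 − 34/4 = 25.5 dB.
B: GR = 9 − 9/2.5 = 5.4 dB.
Difference: 20.1 dB in favour of A.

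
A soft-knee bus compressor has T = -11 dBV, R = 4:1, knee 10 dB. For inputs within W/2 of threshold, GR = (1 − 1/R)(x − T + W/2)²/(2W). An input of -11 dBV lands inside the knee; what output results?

-11.9375 dBV

x − T + W/2 = -11 − (-11) + 5 = 5.
GR = (1 − 1/4) × 5² / 20 = 0.75 × 25 / 20 = 0.9375 dB.
Output = -11 − 0.9375 = -11.9375 dBV.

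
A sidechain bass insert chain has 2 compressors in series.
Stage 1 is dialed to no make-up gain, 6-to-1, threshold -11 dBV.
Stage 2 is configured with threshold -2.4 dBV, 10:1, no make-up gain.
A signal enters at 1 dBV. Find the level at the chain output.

Stage 1: 12 dB above -11 dBV, reduced 6:1 to 2 dB above → -9 dBV.
Stage 2: -9 dBV ≤ -2.4 dBV, so stage 2 doesn't engage; output -9 dBV.

-9 dBV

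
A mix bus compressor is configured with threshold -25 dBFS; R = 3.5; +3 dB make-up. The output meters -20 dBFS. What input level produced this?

Stripping the +3 dB make-up gives -23 dBFS at the gain stage.
Post-compression overshoot = -23 − (-25) = 2 dB.
Undo the ratio: input overshoot = 2 × 3.5 = 7 dB, giving input = -18 dBFS.

-18 dBFS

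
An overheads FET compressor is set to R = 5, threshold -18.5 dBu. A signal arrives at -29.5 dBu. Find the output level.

-29.5 dBu

-29.5 dBu is 11 dB below the -18.5 dBu threshold, so no gain reduction is applied.
Output = input = -29.5 dBu.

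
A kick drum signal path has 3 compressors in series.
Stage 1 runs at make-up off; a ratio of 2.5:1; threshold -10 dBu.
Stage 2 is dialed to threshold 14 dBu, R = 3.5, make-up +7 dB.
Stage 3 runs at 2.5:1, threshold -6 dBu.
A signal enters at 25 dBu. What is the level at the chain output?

Stage 1: 35 dB above -10 dBu, reduced 2.5:1 to 14 dB above → 4 dBu.
Stage 2: 4 dBu ≤ 14 dBu, so stage 2 doesn't engage; make-up brings it to 11 dBu.
Stage 3: 17 dB above -6 dBu, reduced 2.5:1 to 6.8 dB above → 0.8 dBu.

0.8 dBu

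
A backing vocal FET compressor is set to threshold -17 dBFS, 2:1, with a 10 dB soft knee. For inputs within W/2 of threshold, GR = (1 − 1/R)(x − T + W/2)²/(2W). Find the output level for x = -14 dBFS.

-15.6 dBFS

x − T + W/2 = -14 − (-17) + 5 = 8.
GR = (1 − 1/2) × 8² / 20 = 0.5 × 64 / 20 = 1.6 dB.
Output = -14 − 1.6 = -15.6 dBFS.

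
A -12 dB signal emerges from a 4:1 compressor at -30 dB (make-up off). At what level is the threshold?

Let T be the threshold. Output overshoot = (input overshoot)/R, so -30 − T = (-12 − T)/4.
4·(-30 − T) = -12 − T → 3·T = -120 − (-12) = -108.
T = -108/3 = -36 dB.

-36 dB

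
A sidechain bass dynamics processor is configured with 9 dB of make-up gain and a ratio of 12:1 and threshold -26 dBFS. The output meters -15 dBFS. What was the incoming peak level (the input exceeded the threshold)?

Before make-up, the level was -15 − 9 = -24 dBFS.
The compressed level sits -24 − (-26) = 2 dB over threshold.
Undo the ratio: input overshoot = 2 × 12 = 24 dB, giving input = -2 dBFS.

-2 dBFS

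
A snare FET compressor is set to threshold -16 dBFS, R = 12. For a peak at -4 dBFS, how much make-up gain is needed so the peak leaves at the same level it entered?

Without make-up, output = threshold + overshoot/12 = -16 + 1 = -15 dBFS.
Gap to target: 11 dB.

11 dB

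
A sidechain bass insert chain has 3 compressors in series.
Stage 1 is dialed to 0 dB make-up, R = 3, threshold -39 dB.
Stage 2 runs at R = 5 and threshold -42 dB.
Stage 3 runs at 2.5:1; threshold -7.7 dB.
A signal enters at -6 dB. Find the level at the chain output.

-39.2 dB

Stage 1: overshoot 33 dB → 33/3 = 11 dB → -28 dB.
Stage 2: 14 dB above -42 dB, reduced 5:1 to 2.8 dB above → -39.2 dB.
Stage 3: below threshold (-39.2 ≤ -7.7); passes unchanged; output -39.2 dB.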